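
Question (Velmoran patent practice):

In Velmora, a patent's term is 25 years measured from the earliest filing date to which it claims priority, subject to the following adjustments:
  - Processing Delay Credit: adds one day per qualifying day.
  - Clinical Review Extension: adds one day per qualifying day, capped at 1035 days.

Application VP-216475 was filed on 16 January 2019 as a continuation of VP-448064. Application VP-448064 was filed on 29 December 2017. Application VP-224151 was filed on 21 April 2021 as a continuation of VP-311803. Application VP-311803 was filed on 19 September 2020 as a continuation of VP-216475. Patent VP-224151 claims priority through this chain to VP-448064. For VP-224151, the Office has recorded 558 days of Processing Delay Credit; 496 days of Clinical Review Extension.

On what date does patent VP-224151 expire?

Earliest priority filing: 29 December 2017.
Base term: 29 December 2017 + 25 years → 29 December 2042.
Processing Delay Credit: +558 days → 9 July 2044.
Clinical Review Extension: 496 days (within the 1035-day cap) → +496 days → 17 November 2045.

November 17, 2045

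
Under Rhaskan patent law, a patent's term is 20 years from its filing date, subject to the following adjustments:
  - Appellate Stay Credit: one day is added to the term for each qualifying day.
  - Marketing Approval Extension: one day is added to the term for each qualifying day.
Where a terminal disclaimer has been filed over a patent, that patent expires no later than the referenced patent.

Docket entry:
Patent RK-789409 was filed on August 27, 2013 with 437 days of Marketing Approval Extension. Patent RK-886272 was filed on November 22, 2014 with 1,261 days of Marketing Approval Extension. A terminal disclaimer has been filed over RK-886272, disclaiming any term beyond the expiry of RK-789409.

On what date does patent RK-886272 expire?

November 7, 2034

Natural term of RK-886272:
  Base: filing + 20 years → 22 November 2034.
  Marketing Approval Extension: +1261 days → 6 May 2038.
Expiry of referenced patent RK-789409:
  Base: filing + 20 years → 27 August 2033.
  Marketing Approval Extension: +437 days → 7 November 2034.
Terminal disclaimer: RK-886272 expires on the earlier of 6 May 2038 and 7 November 2034.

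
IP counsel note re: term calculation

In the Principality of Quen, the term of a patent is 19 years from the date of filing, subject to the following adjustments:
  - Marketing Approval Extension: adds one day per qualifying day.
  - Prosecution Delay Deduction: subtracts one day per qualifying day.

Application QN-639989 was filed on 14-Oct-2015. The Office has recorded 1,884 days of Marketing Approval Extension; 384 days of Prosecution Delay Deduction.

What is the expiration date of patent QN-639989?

November 22, 2038

Base term: filing date + 19 years → 14 October 2034.
Marketing Approval Extension: +1884 days → 11 December 2039.
Prosecution Delay Deduction: −384 days → 22 November 2038.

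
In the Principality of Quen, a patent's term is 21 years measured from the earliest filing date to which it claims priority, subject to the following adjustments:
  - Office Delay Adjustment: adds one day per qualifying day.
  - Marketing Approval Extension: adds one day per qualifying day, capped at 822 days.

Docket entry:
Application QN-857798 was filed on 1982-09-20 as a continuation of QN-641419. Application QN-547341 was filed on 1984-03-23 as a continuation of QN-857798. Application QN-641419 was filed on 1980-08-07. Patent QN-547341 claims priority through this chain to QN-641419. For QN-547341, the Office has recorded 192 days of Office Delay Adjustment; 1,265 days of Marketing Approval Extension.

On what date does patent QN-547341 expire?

May 17, 2004

Earliest priority filing: 7 August 1980.
Base term: 7 August 1980 + 21 years → 7 August 2001.
Office Delay Adjustment: +192 days → 15 February 2002.
Marketing Approval Extension: 1265 days claimed exceeds the 822-day cap, so +822 days → 17 May 2004.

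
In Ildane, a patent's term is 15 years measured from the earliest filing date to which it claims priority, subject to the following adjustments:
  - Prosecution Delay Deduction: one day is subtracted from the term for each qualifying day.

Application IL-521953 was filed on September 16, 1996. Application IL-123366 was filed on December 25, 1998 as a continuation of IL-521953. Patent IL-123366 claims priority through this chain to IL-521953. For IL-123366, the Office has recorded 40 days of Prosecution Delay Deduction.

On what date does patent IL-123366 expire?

Earliest priority filing: 16 September 1996.
Base term: 16 September 1996 + 15 years → 16 September 2011.
Prosecution Delay Deduction: −40 days → 7 August 2011.

August 7, 2011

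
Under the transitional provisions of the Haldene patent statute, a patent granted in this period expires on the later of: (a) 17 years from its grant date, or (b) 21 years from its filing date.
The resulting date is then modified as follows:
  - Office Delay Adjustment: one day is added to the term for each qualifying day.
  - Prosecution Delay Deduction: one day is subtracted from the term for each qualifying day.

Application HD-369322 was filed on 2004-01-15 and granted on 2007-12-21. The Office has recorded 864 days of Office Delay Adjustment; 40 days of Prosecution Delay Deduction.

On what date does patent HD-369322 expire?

(a) grant + 17 years → 21 December 2024.
(b) filing + 21 years → 15 January 2025.
Later of the two: 15 January 2025.
Office Delay Adjustment: +864 days → 29 May 2027.
Prosecution Delay Deduction: −40 days → 19 April 2027.

2027-04-19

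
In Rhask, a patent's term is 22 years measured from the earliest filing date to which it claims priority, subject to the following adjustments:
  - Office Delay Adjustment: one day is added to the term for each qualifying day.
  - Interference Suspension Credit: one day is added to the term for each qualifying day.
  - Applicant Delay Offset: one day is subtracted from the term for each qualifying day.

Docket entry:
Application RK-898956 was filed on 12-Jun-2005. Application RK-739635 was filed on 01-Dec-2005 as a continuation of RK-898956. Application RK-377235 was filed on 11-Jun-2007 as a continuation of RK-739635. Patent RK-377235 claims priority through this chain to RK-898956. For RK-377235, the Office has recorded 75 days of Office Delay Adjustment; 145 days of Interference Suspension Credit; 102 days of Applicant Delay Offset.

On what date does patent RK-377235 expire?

Earliest priority filing: 12 June 2005.
Base term: 12 June 2005 + 22 years → 12 June 2027.
Office Delay Adjustment: +75 days → 26 August 2027.
Interference Suspension Credit: +145 days → 18 January 2028.
Applicant Delay Offset: −102 days → 8 October 2027.

October 8, 2027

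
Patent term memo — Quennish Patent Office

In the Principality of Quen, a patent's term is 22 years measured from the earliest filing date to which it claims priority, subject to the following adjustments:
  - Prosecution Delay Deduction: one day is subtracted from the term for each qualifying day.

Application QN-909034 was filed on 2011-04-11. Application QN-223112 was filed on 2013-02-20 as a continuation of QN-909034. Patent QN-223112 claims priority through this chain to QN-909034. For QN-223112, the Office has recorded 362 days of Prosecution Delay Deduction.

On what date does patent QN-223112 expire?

April 14, 2032

Earliest priority filing: 11 April 2011.
Base term: 11 April 2011 + 22 years → 11 April 2033.
Prosecution Delay Deduction: −362 days → 14 April 2032.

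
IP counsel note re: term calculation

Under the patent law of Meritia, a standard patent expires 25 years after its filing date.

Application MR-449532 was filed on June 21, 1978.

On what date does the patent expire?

2003-06-21

Filing date + 25 years → 21 June 2003.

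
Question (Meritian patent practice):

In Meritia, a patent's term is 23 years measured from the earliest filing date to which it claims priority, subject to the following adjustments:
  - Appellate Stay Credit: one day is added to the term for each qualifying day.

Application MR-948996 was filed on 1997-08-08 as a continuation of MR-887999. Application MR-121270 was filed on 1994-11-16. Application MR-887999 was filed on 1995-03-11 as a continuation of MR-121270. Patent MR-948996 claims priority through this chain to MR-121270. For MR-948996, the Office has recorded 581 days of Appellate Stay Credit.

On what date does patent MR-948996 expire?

Earliest priority filing: 16 November 1994.
Base term: 16 November 1994 + 23 years → 16 November 2017.
Appellate Stay Credit: +581 days → 20 June 2019.

June 20, 2019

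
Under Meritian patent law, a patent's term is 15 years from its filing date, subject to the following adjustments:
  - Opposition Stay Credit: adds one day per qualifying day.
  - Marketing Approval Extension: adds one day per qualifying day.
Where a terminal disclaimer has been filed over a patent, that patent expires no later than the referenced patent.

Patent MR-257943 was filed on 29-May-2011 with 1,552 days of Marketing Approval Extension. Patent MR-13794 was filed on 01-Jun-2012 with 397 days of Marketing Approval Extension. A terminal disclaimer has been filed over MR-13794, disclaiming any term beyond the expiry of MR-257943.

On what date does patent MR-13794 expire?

Natural term of MR-13794:
  Base: filing + 15 years → 1 June 2027.
  Marketing Approval Extension: +397 days → 2 July 2028.
Expiry of referenced patent MR-257943:
  Base: filing + 15 years → 29 May 2026.
  Marketing Approval Extension: +1552 days → 28 August 2030.
Terminal disclaimer: MR-13794 expires on the earlier of 2 July 2028 and 28 August 2030.

2028-07-02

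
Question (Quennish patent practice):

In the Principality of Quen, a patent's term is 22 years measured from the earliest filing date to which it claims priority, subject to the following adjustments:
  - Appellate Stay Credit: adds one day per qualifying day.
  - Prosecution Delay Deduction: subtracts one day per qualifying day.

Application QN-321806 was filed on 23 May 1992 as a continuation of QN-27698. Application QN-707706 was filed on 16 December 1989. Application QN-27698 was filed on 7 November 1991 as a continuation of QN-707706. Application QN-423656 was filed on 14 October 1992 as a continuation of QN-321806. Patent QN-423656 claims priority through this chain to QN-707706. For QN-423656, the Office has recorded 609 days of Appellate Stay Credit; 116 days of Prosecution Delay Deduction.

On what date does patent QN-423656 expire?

Earliest priority filing: 16 December 1989.
Base term: 16 December 1989 + 22 years → 16 December 2011.
Appellate Stay Credit: +609 days → 16 August 2013.
Prosecution Delay Deduction: −116 days → 22 April 2013.

2013-04-22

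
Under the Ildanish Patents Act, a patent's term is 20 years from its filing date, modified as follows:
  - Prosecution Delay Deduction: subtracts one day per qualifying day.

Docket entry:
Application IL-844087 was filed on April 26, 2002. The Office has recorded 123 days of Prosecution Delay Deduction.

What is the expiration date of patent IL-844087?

Base term: filing date + 20 years → 26 April 2022.
Prosecution Delay Deduction: −123 days → 24 December 2021.

2021-12-24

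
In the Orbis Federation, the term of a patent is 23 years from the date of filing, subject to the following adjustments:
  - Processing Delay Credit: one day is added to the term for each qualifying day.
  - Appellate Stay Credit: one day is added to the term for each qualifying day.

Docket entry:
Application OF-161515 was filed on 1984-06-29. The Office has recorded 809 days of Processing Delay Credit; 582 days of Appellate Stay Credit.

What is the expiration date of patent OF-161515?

Base term: filing date + 23 years → 29 June 2007.
Processing Delay Credit: +809 days → 15 September 2009.
Appellate Stay Credit: +582 days → 20 April 2011.

2011-04-20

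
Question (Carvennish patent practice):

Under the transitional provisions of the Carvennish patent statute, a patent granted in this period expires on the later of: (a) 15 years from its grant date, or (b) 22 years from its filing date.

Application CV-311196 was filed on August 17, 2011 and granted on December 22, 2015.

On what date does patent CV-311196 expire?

(a) grant + 15 years → 22 December 2030.
(b) filing + 22 years → 17 August 2033.
Later of the two: 17 August 2033.

August 17, 2033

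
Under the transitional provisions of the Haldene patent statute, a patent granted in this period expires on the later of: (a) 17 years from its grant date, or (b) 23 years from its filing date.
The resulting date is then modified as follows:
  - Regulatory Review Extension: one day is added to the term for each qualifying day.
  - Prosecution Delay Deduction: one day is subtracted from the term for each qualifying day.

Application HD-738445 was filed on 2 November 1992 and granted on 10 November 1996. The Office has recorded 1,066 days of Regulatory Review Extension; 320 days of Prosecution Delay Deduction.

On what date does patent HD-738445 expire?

2017-11-17

(a) grant + 17 years → 10 November 2013.
(b) filing + 23 years → 2 November 2015.
Later of the two: 2 November 2015.
Regulatory Review Extension: +1066 days → 3 October 2018.
Prosecution Delay Deduction: −320 days → 17 November 2017.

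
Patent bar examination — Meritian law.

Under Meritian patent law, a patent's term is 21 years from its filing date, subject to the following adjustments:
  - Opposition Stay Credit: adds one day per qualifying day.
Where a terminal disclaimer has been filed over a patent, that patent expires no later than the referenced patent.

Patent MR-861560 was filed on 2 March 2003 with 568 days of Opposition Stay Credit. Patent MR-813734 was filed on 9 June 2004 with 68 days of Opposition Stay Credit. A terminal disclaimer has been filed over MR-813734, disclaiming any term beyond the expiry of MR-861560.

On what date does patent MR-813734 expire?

2025-08-16

Natural term of MR-813734:
  Base: filing + 21 years → 9 June 2025.
  Opposition Stay Credit: +68 days → 16 August 2025.
Expiry of referenced patent MR-861560:
  Base: filing + 21 years → 2 March 2024.
  Opposition Stay Credit: +568 days → 21 September 2025.
Terminal disclaimer: MR-813734 expires on the earlier of 16 August 2025 and 21 September 2025.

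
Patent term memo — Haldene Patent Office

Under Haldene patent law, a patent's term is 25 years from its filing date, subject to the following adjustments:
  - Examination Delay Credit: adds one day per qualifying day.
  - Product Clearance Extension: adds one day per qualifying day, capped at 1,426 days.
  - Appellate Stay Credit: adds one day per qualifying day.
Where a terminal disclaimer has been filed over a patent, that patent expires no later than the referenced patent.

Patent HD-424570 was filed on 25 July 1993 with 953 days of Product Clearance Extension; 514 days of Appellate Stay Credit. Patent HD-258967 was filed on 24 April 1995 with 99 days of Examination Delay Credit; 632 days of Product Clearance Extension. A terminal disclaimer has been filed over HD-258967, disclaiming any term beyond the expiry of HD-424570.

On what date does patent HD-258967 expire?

Natural term of HD-258967:
  Base: filing + 25 years → 24 April 2020.
  Examination Delay Credit: +99 days → 1 August 2020.
  Product Clearance Extension: 632 days (within the 1426-day cap) → +632 days → 25 April 2022.
Expiry of referenced patent HD-424570:
  Base: filing + 25 years → 25 July 2018.
  Product Clearance Extension: 953 days (within the 1426-day cap) → +953 days → 4 March 2021.
  Appellate Stay Credit: +514 days → 31 July 2022.
Terminal disclaimer: HD-258967 expires on the earlier of 25 April 2022 and 31 July 2022.

April 25, 2022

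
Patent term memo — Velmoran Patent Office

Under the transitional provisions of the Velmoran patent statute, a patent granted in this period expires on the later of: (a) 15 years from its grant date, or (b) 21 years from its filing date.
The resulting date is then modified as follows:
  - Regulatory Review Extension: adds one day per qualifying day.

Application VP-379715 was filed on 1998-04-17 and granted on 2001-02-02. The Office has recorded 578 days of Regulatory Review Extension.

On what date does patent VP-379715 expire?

November 15, 2020

(a) grant + 15 years → 2 February 2016.
(b) filing + 21 years → 17 April 2019.
Later of the two: 17 April 2019.
Regulatory Review Extension: +578 days → 15 November 2020.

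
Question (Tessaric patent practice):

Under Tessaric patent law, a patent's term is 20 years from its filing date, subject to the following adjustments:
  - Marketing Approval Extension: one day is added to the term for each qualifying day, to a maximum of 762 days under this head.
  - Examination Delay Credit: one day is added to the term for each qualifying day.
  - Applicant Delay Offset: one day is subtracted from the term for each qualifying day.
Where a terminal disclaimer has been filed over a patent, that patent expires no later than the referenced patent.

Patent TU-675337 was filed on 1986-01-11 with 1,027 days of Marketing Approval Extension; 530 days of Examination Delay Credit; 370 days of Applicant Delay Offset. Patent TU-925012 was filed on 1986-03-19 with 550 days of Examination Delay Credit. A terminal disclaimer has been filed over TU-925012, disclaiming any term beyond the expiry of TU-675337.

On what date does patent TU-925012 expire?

Natural term of TU-925012:
  Base: filing + 20 years → 19 March 2006.
  Examination Delay Credit: +550 days → 20 September 2007.
Expiry of referenced patent TU-675337:
  Base: filing + 20 years → 11 January 2006.
  Marketing Approval Extension: 1027 days claimed exceeds the 762-day cap, so +762 days → 12 February 2008.
  Examination Delay Credit: +530 days → 26 July 2009.
  Applicant Delay Offset: −370 days → 21 July 2008.
Terminal disclaimer: TU-925012 expires on the earlier of 20 September 2007 and 21 July 2008.

2007-09-20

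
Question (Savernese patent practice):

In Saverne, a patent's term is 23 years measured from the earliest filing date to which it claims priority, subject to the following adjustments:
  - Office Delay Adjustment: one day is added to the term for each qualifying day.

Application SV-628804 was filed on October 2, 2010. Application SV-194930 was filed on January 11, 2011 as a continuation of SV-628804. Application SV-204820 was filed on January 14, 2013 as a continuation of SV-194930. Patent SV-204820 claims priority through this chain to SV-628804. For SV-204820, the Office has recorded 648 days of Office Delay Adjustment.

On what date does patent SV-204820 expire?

2035-07-12

Earliest priority filing: 2 October 2010.
Base term: 2 October 2010 + 23 years → 2 October 2033.
Office Delay Adjustment: +648 days → 12 July 2035.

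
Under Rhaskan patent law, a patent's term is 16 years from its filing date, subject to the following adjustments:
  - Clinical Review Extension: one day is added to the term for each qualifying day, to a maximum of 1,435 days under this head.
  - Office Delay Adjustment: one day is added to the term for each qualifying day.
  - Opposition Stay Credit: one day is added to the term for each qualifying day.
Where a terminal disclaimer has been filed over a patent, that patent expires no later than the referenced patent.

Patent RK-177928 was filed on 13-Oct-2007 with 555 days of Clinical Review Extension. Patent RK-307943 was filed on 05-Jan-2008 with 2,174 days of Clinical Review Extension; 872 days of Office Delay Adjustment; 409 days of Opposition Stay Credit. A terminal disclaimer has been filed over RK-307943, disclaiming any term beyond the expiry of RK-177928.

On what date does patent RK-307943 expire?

April 20, 2025

Natural term of RK-307943:
  Base: filing + 16 years → 5 January 2024.
  Clinical Review Extension: 2174 days claimed exceeds the 1435-day cap, so +1435 days → 10 December 2027.
  Office Delay Adjustment: +872 days → 30 April 2030.
  Opposition Stay Credit: +409 days → 13 June 2031.
Expiry of referenced patent RK-177928:
  Base: filing + 16 years → 13 October 2023.
  Clinical Review Extension: 555 days (within the 1435-day cap) → +555 days → 20 April 2025.
Terminal disclaimer: RK-307943 expires on the earlier of 13 June 2031 and 20 April 2025.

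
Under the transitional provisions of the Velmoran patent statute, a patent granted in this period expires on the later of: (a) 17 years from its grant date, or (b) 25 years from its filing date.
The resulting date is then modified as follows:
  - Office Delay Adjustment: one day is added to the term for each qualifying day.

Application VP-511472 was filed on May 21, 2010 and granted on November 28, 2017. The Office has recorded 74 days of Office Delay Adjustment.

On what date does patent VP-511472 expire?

(a) grant + 17 years → 28 November 2034.
(b) filing + 25 years → 21 May 2035.
Later of the two: 21 May 2035.
Office Delay Adjustment: +74 days → 3 August 2035.

2035-08-03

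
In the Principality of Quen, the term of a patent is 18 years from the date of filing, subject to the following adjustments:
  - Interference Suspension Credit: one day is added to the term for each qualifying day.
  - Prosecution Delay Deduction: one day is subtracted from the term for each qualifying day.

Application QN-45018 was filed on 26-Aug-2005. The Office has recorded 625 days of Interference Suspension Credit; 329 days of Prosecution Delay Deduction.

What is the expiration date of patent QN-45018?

Base term: filing date + 18 years → 26 August 2023.
Interference Suspension Credit: +625 days → 12 May 2025.
Prosecution Delay Deduction: −329 days → 17 June 2024.

June 17, 2024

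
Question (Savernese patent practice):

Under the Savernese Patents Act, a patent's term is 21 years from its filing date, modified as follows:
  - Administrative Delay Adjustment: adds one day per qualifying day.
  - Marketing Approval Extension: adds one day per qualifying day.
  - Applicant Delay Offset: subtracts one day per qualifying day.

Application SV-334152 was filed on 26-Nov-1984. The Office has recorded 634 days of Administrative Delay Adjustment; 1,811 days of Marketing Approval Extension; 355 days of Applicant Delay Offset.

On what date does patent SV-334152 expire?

Base term: filing date + 21 years → 26 November 2005.
Administrative Delay Adjustment: +634 days → 22 August 2007.
Marketing Approval Extension: +1811 days → 6 August 2012.
Applicant Delay Offset: −355 days → 17 August 2011.

August 17, 2011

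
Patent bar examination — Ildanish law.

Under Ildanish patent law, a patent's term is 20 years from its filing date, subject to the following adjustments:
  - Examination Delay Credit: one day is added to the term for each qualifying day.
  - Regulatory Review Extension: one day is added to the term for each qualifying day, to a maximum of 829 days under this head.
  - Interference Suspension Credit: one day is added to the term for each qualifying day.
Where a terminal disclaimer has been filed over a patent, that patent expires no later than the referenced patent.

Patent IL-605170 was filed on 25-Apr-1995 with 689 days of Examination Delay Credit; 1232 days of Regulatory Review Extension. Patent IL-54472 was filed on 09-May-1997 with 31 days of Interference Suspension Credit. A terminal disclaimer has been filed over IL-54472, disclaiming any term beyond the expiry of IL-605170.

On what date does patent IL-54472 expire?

Natural term of IL-54472:
  Base: filing + 20 years → 9 May 2017.
  Interference Suspension Credit: +31 days → 9 June 2017.
Expiry of referenced patent IL-605170:
  Base: filing + 20 years → 25 April 2015.
  Examination Delay Credit: +689 days → 14 March 2017.
  Regulatory Review Extension: 1232 days claimed exceeds the 829-day cap, so +829 days → 21 June 2019.
Terminal disclaimer: IL-54472 expires on the earlier of 9 June 2017 and 21 June 2019.

2017-06-09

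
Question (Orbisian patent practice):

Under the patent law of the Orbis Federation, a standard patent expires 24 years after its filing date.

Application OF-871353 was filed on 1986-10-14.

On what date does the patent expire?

2010-10-14

Filing date + 24 years → 14 October 2010.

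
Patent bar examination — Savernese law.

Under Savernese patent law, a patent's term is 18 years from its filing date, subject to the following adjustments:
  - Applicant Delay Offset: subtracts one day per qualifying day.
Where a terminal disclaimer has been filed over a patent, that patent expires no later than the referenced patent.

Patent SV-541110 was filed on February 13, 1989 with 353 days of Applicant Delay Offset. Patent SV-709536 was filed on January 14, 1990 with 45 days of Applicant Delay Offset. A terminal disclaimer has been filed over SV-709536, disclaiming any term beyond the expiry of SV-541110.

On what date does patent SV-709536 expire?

2006-02-25

Natural term of SV-709536:
  Base: filing + 18 years → 14 January 2008.
  Applicant Delay Offset: −45 days → 30 November 2007.
Expiry of referenced patent SV-541110:
  Base: filing + 18 years → 13 February 2007.
  Applicant Delay Offset: −353 days → 25 February 2006.
Terminal disclaimer: SV-709536 expires on the earlier of 30 November 2007 and 25 February 2006.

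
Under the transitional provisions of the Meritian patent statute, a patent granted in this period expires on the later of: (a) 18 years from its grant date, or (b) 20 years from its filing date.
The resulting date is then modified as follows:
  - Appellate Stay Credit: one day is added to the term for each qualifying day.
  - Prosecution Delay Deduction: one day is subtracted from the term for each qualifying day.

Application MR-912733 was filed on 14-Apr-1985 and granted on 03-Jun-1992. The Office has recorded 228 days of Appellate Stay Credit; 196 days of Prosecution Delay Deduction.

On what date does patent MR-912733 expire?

(a) grant + 18 years → 3 June 2010.
(b) filing + 20 years → 14 April 2005.
Later of the two: 3 June 2010.
Appellate Stay Credit: +228 days → 17 January 2011.
Prosecution Delay Deduction: −196 days → 5 July 2010.

July 5, 2010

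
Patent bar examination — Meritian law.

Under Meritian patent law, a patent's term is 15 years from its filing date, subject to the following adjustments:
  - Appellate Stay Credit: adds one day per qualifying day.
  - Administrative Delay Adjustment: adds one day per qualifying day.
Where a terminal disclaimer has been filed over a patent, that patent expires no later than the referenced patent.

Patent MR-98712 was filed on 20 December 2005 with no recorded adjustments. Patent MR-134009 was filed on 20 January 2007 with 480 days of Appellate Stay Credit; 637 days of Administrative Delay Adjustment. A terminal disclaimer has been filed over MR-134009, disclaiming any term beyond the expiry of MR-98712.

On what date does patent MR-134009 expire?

2020-12-20

Natural term of MR-134009:
  Base: filing + 15 years → 20 January 2022.
  Appellate Stay Credit: +480 days → 15 May 2023.
  Administrative Delay Adjustment: +637 days → 10 February 2025.
Expiry of referenced patent MR-98712:
  Base: filing + 15 years → 20 December 2020.
Terminal disclaimer: MR-134009 expires on the earlier of 10 February 2025 and 20 December 2020.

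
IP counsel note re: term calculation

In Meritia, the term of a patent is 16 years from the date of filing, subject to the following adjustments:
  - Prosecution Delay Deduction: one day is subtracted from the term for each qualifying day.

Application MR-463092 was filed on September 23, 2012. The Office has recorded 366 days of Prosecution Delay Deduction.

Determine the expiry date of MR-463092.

September 23, 2027

Base term: filing date + 16 years → 23 September 2028.
Prosecution Delay Deduction: −366 days → 23 September 2027.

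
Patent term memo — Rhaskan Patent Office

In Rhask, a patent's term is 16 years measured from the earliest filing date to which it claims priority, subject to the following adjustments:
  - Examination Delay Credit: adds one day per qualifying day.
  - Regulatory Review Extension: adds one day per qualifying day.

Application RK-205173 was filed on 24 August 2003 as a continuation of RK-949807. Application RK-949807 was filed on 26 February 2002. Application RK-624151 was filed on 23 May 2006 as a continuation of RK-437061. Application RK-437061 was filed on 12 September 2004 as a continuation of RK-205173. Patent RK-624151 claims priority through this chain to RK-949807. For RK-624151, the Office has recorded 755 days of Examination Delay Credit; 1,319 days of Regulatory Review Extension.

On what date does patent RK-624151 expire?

November 1, 2023

Earliest priority filing: 26 February 2002.
Base term: 26 February 2002 + 16 years → 26 February 2018.
Examination Delay Credit: +755 days → 22 March 2020.
Regulatory Review Extension: +1319 days → 1 November 2023.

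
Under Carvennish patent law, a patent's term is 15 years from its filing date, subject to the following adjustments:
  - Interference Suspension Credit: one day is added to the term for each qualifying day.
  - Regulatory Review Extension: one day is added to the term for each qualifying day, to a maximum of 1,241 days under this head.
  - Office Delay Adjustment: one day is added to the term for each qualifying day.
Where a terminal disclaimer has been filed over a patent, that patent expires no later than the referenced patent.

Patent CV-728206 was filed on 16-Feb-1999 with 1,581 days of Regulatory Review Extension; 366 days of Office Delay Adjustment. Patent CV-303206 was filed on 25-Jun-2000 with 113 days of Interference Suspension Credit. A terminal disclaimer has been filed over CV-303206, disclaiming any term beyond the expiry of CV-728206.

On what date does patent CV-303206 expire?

October 16, 2015

Natural term of CV-303206:
  Base: filing + 15 years → 25 June 2015.
  Interference Suspension Credit: +113 days → 16 October 2015.
Expiry of referenced patent CV-728206:
  Base: filing + 15 years → 16 February 2014.
  Regulatory Review Extension: 1581 days claimed exceeds the 1241-day cap, so +1241 days → 11 July 2017.
  Office Delay Adjustment: +366 days → 12 July 2018.
Terminal disclaimer: CV-303206 expires on the earlier of 16 October 2015 and 12 July 2018.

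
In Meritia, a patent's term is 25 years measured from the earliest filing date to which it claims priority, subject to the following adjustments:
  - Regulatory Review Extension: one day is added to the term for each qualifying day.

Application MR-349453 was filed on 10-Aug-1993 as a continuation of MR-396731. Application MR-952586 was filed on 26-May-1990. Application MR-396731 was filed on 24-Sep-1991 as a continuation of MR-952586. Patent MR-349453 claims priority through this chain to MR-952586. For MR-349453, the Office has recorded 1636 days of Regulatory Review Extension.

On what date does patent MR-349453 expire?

Earliest priority filing: 26 May 1990.
Base term: 26 May 1990 + 25 years → 26 May 2015.
Regulatory Review Extension: +1636 days → 17 November 2019.

2019-11-17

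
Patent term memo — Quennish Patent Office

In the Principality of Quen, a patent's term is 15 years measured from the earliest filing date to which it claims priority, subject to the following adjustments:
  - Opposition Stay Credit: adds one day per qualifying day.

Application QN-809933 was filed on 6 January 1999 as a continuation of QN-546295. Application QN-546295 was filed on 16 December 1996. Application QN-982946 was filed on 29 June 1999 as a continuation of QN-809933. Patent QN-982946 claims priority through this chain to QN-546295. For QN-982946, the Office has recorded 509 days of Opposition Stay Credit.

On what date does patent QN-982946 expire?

Earliest priority filing: 16 December 1996.
Base term: 16 December 1996 + 15 years → 16 December 2011.
Opposition Stay Credit: +509 days → 8 May 2013.

2013-05-08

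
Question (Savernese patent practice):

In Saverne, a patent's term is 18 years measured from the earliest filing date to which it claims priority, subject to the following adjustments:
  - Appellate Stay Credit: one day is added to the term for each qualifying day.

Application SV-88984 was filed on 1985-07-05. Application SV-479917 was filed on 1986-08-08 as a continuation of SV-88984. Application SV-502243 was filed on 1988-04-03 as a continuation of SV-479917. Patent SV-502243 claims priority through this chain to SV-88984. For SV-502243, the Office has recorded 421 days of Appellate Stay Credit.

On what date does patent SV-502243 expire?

Earliest priority filing: 5 July 1985.
Base term: 5 July 1985 + 18 years → 5 July 2003.
Appellate Stay Credit: +421 days → 29 August 2004.

2004-08-29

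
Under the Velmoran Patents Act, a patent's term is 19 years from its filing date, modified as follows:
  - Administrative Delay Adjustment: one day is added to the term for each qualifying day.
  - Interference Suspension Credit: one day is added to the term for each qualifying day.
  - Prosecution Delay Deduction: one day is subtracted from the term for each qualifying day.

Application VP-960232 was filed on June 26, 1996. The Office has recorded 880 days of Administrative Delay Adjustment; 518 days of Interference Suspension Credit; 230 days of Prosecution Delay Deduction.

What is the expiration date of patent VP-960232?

Base term: filing date + 19 years → 26 June 2015.
Administrative Delay Adjustment: +880 days → 22 November 2017.
Interference Suspension Credit: +518 days → 24 April 2019.
Prosecution Delay Deduction: −230 days → 6 September 2018.

2018-09-06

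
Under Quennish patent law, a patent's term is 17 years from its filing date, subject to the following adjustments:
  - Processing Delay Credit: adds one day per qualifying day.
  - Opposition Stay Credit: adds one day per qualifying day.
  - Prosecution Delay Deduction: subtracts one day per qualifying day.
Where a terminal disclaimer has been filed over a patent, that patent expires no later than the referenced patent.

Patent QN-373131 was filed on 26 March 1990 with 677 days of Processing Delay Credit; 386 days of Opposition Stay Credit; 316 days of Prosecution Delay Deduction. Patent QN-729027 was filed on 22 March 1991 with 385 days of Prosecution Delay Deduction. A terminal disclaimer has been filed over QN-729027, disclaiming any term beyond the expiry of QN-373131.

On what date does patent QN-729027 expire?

2007-03-03

Natural term of QN-729027:
  Base: filing + 17 years → 22 March 2008.
  Prosecution Delay Deduction: −385 days → 3 March 2007.
Expiry of referenced patent QN-373131:
  Base: filing + 17 years → 26 March 2007.
  Processing Delay Credit: +677 days → 31 January 2009.
  Opposition Stay Credit: +386 days → 21 February 2010.
  Prosecution Delay Deduction: −316 days → 11 April 2009.
Terminal disclaimer: QN-729027 expires on the earlier of 3 March 2007 and 11 April 2009.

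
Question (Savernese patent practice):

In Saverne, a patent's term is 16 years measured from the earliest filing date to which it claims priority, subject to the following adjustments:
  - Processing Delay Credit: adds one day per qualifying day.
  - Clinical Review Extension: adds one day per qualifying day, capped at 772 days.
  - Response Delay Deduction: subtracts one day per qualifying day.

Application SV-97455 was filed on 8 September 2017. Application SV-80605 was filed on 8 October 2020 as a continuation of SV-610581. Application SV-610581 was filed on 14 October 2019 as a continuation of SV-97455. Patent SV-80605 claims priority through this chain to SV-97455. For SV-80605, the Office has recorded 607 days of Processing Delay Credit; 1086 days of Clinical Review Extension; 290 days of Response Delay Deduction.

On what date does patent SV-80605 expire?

Earliest priority filing: 8 September 2017.
Base term: 8 September 2017 + 16 years → 8 September 2033.
Processing Delay Credit: +607 days → 8 May 2035.
Clinical Review Extension: 1086 days claimed exceeds the 772-day cap, so +772 days → 18 June 2037.
Response Delay Deduction: −290 days → 1 September 2036.

2036-09-01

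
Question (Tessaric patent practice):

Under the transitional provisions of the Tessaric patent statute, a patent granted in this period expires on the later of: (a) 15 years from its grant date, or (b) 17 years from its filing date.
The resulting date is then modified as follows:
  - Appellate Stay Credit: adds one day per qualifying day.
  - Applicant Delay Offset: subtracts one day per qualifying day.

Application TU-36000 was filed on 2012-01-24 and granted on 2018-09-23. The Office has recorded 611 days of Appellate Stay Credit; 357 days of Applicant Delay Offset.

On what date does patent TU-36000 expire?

2034-06-04

(a) grant + 15 years → 23 September 2033.
(b) filing + 17 years → 24 January 2029.
Later of the two: 23 September 2033.
Appellate Stay Credit: +611 days → 27 May 2035.
Applicant Delay Offset: −357 days → 4 June 2034.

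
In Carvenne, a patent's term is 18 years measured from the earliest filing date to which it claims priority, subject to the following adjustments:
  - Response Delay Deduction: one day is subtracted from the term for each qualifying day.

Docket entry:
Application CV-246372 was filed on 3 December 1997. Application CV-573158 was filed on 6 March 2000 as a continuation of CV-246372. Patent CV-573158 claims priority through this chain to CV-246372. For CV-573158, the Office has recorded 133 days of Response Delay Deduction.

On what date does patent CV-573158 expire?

2015-07-23

Earliest priority filing: 3 December 1997.
Base term: 3 December 1997 + 18 years → 3 December 2015.
Response Delay Deduction: −133 days → 23 July 2015.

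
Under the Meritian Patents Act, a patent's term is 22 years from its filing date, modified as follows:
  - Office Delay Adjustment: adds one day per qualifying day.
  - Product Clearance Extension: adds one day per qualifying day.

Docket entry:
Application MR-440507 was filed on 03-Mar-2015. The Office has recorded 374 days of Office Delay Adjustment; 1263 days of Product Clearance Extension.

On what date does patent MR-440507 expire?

Base term: filing date + 22 years → 3 March 2037.
Office Delay Adjustment: +374 days → 12 March 2038.
Product Clearance Extension: +1263 days → 26 August 2041.

August 26, 2041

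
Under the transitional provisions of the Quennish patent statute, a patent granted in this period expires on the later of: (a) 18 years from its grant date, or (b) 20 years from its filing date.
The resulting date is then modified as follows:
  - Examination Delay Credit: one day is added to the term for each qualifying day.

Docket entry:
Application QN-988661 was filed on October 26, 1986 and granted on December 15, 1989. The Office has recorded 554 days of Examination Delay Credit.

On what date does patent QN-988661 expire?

June 21, 2009

(a) grant + 18 years → 15 December 2007.
(b) filing + 20 years → 26 October 2006.
Later of the two: 15 December 2007.
Examination Delay Credit: +554 days → 21 June 2009.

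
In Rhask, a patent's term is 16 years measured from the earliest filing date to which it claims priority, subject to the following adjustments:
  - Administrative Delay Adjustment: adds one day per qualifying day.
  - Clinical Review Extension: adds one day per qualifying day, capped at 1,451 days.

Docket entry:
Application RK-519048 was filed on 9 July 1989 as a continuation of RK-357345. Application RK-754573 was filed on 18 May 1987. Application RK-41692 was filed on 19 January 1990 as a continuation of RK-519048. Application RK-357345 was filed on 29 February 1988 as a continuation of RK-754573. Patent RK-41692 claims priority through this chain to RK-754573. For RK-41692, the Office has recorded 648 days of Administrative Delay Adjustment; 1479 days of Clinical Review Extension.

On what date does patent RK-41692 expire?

February 14, 2009

Earliest priority filing: 18 May 1987.
Base term: 18 May 1987 + 16 years → 18 May 2003.
Administrative Delay Adjustment: +648 days → 24 February 2005.
Clinical Review Extension: 1479 days claimed exceeds the 1451-day cap, so +1451 days → 14 February 2009.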